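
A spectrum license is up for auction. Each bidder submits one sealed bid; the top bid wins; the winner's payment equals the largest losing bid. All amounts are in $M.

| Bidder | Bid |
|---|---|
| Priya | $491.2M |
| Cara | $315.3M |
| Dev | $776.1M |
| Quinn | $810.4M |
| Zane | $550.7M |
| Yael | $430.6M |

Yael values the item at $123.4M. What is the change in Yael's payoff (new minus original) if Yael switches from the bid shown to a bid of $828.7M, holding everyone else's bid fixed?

−$687M

The highest bid among the other bidders is $810.4M; Yael's bid doesn't change that.
Original bid $430.6M: Yael is not highest (top rival bid is $810.4M); payoff $0M.
Alternative bid $828.7M: Yael is highest, pays the top rival bid $810.4M; payoff $123.4M − $810.4M = −$687M.
Change in payoff = −$687M − ($0M) = −$687M.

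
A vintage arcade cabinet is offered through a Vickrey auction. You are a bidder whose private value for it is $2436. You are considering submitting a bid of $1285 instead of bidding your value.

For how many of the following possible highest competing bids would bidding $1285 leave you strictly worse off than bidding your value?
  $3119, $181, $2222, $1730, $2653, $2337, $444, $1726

4

The deviation hurts exactly when the highest competing bid lies strictly between $1285 and $2436 — underbidding then forfeits a profitable win.
$3119: above both → same outcome either way.
$181: below both → same outcome either way.
$2222: inside the interval → strictly worse (loss $214).
$1730: inside the interval → strictly worse (loss $706).
$2653: above both → same outcome either way.
$2337: inside the interval → strictly worse (loss $99).
$444: below both → same outcome either way.
$1726: inside the interval → strictly worse (loss $710).
Count: 4.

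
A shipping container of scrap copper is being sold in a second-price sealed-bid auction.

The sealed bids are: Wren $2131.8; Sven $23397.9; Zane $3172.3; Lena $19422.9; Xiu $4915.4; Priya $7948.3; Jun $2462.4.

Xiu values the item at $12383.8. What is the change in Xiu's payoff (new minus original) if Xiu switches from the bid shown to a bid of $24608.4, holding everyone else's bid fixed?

The highest bid among the other bidders is $23397.9; Xiu's bid doesn't change that.
Original bid $4915.4: Xiu is not highest (top rival bid is $23397.9); payoff $0.
Alternative bid $24608.4: Xiu is highest, pays the top rival bid $23397.9; payoff $12383.8 − $23397.9 = −$11014.1.
Change in payoff = −$11014.1 − ($0) = −$11014.1.

−$11014.1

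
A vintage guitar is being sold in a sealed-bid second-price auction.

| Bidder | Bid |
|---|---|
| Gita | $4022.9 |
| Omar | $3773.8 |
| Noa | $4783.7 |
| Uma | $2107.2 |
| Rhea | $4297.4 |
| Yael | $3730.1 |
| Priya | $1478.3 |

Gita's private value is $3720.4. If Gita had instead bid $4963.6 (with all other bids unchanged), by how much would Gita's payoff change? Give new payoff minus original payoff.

The highest bid among the other bidders is $4783.7; Gita's bid doesn't change that.
Original bid $4022.9: Gita is not highest (top rival bid is $4783.7); payoff $0.
Alternative bid $4963.6: Gita is highest, pays the top rival bid $4783.7; payoff $3720.4 − $4783.7 = −$1063.3.
Change in payoff = −$1063.3 − ($0) = −$1063.3.

−$1063.3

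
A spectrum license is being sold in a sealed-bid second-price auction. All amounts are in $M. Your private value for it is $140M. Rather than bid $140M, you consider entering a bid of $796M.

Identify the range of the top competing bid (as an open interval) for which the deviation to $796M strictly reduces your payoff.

($140M, $796M)

If the competing bid is below $140M, both bids win at the same price — no difference.
If it is above $796M, both bids lose — no difference.
If it lies strictly between $140M and $796M, bidding your value loses (payoff 0) while bidding $796M wins at a price above your value (payoff negative).
So the deviation strictly hurts on the open interval ($140M, $796M).
Truthful bidding weakly dominates here: raising your bid can only win items priced above your value, and lowering it can only forfeit items priced below.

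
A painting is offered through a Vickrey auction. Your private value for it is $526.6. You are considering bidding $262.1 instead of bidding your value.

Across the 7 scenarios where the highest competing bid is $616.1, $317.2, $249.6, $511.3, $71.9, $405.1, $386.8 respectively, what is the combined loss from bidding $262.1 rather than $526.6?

$486

The deviation costs you only when the competing bid falls strictly between $262.1 and $526.6; elsewhere both bids give the same outcome.
$616.1: outcomes coincide → loss $0.
$317.2: truthful payoff $209.4, deviation payoff $0 → loss $209.4.
$249.6: outcomes coincide → loss $0.
$511.3: truthful payoff $15.3, deviation payoff $0 → loss $15.3.
$71.9: outcomes coincide → loss $0.
$405.1: truthful payoff $121.5, deviation payoff $0 → loss $121.5.
$386.8: truthful payoff $139.8, deviation payoff $0 → loss $139.8.
Total loss = $209.4 + $15.3 + $121.5 + $139.8 = $486.
Because the price is fixed by the runner-up's bid, deviating from your value can only change a good outcome into a bad one — never the reverse.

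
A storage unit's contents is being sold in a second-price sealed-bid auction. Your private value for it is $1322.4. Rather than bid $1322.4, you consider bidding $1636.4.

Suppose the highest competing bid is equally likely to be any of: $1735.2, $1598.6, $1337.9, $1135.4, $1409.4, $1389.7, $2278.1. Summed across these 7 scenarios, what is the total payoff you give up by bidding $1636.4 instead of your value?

$446

The deviation costs you only when the competing bid falls strictly between $1322.4 and $1636.4; elsewhere both bids give the same outcome.
$1735.2: outcomes coincide → loss $0.
$1598.6: truthful payoff $0, deviation payoff −$276.2 → loss $276.2.
$1337.9: truthful payoff $0, deviation payoff −$15.5 → loss $15.5.
$1135.4: outcomes coincide → loss $0.
$1409.4: truthful payoff $0, deviation payoff −$87 → loss $87.
$1389.7: truthful payoff $0, deviation payoff −$67.3 → loss $67.3.
$2278.1: outcomes coincide → loss $0.
Total loss = $276.2 + $15.5 + $87 + $67.3 = $446.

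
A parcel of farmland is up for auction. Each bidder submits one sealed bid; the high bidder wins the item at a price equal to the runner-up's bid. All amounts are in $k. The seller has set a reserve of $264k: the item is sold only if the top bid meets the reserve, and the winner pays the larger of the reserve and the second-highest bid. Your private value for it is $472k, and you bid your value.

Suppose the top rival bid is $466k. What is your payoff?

Your bid $472k is the highest and exceeds the reserve.
Price = max(second-highest bid, reserve) = max($466k, $264k) = $466k.
Payoff = $472k − $466k = $6k.

$6k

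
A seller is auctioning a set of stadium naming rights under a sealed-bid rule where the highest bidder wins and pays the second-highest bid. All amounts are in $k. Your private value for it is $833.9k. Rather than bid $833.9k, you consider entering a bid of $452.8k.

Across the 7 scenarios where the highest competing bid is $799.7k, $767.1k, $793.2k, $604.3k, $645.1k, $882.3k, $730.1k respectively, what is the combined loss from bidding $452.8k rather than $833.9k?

The deviation costs you only when the competing bid falls strictly between $452.8k and $833.9k; elsewhere both bids give the same outcome.
$799.7k: truthful payoff $34.2k, deviation payoff $0k → loss $34.2k.
$767.1k: truthful payoff $66.8k, deviation payoff $0k → loss $66.8k.
$793.2k: truthful payoff $40.7k, deviation payoff $0k → loss $40.7k.
$604.3k: truthful payoff $229.6k, deviation payoff $0k → loss $229.6k.
$645.1k: truthful payoff $188.8k, deviation payoff $0k → loss $188.8k.
$882.3k: outcomes coincide → loss $0k.
$730.1k: truthful payoff $103.8k, deviation payoff $0k → loss $103.8k.
Total loss = $34.2k + $66.8k + $40.7k + $229.6k + $188.8k + $103.8k = $663.9k.
Because the price is fixed by the runner-up's bid, deviating from your value can only change a good outcome into a bad one — never the reverse.

$663.9k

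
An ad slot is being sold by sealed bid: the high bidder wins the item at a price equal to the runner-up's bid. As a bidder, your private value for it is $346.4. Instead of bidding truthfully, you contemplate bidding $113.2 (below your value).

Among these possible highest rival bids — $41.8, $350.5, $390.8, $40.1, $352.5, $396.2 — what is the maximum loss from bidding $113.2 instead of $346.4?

$41.8: same outcome either way → loss $0.
$350.5: same outcome either way → loss $0.
$390.8: same outcome either way → loss $0.
$40.1: same outcome either way → loss $0.
$352.5: same outcome either way → loss $0.
$396.2: same outcome either way → loss $0.
Maximum loss: $0.

$0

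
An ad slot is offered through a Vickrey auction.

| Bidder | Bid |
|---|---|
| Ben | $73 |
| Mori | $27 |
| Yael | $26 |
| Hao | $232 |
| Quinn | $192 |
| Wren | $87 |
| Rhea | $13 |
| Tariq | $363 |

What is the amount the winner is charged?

$232

Highest bid: Tariq at $363, so Tariq wins.
Second-highest bid: Hao at $232 — that is the price the winner pays.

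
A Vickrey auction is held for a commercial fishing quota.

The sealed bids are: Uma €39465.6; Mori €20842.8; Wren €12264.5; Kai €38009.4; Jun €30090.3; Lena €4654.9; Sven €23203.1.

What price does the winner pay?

€38009.4

Highest bid: Uma at €39465.6, so Uma wins.
Second-highest bid: Kai at €38009.4 — that is the price the winner pays.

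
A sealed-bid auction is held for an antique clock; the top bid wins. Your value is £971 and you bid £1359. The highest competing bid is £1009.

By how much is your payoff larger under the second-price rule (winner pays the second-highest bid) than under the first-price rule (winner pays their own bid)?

£350

You have the highest bid, so you win under either rule.
Second-price: pay £1009 → payoff −£38.
First-price: pay your own bid £1359 → payoff −£388.
Difference = −£38 − (−£388) = £350.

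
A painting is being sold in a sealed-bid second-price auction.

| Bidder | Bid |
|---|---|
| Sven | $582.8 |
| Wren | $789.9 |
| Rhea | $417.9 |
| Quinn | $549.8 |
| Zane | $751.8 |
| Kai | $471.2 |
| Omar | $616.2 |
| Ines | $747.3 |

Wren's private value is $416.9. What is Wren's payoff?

Highest bid: Wren at $789.9, so Wren wins.
Second-highest bid: Zane at $751.8 — that is the price the winner pays.
Wren's payoff = value − price = $416.9 − $751.8 = −$334.9.

−$334.9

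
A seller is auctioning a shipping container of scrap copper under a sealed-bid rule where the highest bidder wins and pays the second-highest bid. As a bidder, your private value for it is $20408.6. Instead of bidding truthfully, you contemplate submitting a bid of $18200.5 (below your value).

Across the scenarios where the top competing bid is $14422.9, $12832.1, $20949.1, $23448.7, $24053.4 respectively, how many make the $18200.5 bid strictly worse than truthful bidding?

The deviation hurts exactly when the highest competing bid lies strictly between $18200.5 and $20408.6 — underbidding then forfeits a profitable win.
$14422.9: below both → same outcome either way.
$12832.1: below both → same outcome either way.
$20949.1: above both → same outcome either way.
$23448.7: above both → same outcome either way.
$24053.4: above both → same outcome either way.
Count: 0.

0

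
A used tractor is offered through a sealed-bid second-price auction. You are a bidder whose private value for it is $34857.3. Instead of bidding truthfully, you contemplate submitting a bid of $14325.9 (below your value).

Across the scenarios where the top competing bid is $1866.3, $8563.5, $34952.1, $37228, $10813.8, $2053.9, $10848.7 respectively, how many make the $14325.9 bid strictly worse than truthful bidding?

The deviation hurts exactly when the highest competing bid lies strictly between $14325.9 and $34857.3 — underbidding then forfeits a profitable win.
$1866.3: below both → same outcome either way.
$8563.5: below both → same outcome either way.
$34952.1: above both → same outcome either way.
$37228: above both → same outcome either way.
$10813.8: below both → same outcome either way.
$2053.9: below both → same outcome either way.
$10848.7: below both → same outcome either way.
Count: 0.

0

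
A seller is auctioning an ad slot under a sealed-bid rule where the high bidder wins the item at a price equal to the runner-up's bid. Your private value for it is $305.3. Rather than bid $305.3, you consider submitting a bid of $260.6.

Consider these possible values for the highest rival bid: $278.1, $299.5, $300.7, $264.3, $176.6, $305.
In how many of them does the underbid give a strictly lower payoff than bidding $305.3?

5

The deviation hurts exactly when the highest competing bid lies strictly between $260.6 and $305.3 — underbidding then forfeits a profitable win.
$278.1: inside the interval → strictly worse (loss $27.2).
$299.5: inside the interval → strictly worse (loss $5.8).
$300.7: inside the interval → strictly worse (loss $4.6).
$264.3: inside the interval → strictly worse (loss $41).
$176.6: below both → same outcome either way.
$305: inside the interval → strictly worse (loss $0.3).
Count: 5.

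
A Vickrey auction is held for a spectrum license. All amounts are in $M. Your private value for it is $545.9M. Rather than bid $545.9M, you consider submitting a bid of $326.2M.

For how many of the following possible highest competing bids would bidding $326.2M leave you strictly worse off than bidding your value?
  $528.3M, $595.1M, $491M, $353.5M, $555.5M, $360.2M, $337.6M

The deviation hurts exactly when the highest competing bid lies strictly between $326.2M and $545.9M — underbidding then forfeits a profitable win.
$528.3M: inside the interval → strictly worse (loss $17.6M).
$595.1M: above both → same outcome either way.
$491M: inside the interval → strictly worse (loss $54.9M).
$353.5M: inside the interval → strictly worse (loss $192.4M).
$555.5M: above both → same outcome either way.
$360.2M: inside the interval → strictly worse (loss $185.7M).
$337.6M: inside the interval → strictly worse (loss $208.3M).
Count: 5.

5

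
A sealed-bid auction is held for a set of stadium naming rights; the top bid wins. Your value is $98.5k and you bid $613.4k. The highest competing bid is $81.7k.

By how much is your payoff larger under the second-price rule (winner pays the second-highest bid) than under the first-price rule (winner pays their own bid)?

You have the highest bid, so you win under either rule.
Second-price: pay $81.7k → payoff $16.8k.
First-price: pay your own bid $613.4k → payoff −$514.9k.
Difference = $16.8k − (−$514.9k) = $531.7k.

$531.7k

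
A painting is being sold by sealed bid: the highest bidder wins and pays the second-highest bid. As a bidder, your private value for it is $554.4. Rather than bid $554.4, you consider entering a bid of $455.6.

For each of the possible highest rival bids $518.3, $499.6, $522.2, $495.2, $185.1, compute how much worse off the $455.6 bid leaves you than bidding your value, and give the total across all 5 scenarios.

$182.3

The deviation costs you only when the competing bid falls strictly between $455.6 and $554.4; elsewhere both bids give the same outcome.
$518.3: truthful payoff $36.1, deviation payoff $0 → loss $36.1.
$499.6: truthful payoff $54.8, deviation payoff $0 → loss $54.8.
$522.2: truthful payoff $32.2, deviation payoff $0 → loss $32.2.
$495.2: truthful payoff $59.2, deviation payoff $0 → loss $59.2.
$185.1: outcomes coincide → loss $0.
Total loss = $36.1 + $54.8 + $32.2 + $59.2 = $182.3.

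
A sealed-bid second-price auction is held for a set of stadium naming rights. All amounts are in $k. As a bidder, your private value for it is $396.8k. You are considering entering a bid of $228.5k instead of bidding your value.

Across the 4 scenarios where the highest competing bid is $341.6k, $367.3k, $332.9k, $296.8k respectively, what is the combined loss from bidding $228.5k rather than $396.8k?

The deviation costs you only when the competing bid falls strictly between $228.5k and $396.8k; elsewhere both bids give the same outcome.
$341.6k: truthful payoff $55.2k, deviation payoff $0k → loss $55.2k.
$367.3k: truthful payoff $29.5k, deviation payoff $0k → loss $29.5k.
$332.9k: truthful payoff $63.9k, deviation payoff $0k → loss $63.9k.
$296.8k: truthful payoff $100k, deviation payoff $0k → loss $100k.
Total loss = $55.2k + $29.5k + $63.9k + $100k = $248.6k.
Because the price is fixed by the runner-up's bid, deviating from your value can only change a good outcome into a bad one — never the reverse.

$248.6k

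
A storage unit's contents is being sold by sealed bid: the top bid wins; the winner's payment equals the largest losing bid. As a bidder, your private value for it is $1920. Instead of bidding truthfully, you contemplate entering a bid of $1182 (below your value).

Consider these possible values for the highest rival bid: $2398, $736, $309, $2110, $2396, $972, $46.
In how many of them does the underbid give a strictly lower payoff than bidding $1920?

The deviation hurts exactly when the highest competing bid lies strictly between $1182 and $1920 — underbidding then forfeits a profitable win.
$2398: above both → same outcome either way.
$736: below both → same outcome either way.
$309: below both → same outcome either way.
$2110: above both → same outcome either way.
$2396: above both → same outcome either way.
$972: below both → same outcome either way.
$46: below both → same outcome either way.
Count: 0.

0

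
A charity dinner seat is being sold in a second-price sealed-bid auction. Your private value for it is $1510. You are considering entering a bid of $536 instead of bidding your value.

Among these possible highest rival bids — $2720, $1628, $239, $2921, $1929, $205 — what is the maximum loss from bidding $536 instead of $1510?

$2720: same outcome either way → loss $0.
$1628: same outcome either way → loss $0.
$239: same outcome either way → loss $0.
$2921: same outcome either way → loss $0.
$1929: same outcome either way → loss $0.
$205: same outcome either way → loss $0.
Maximum loss: $0.

$0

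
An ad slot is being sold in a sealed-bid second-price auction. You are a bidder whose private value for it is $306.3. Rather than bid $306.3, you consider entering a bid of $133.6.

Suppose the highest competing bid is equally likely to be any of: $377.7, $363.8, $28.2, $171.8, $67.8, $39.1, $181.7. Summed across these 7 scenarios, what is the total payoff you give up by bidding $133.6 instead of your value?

The deviation costs you only when the competing bid falls strictly between $133.6 and $306.3; elsewhere both bids give the same outcome.
$377.7: outcomes coincide → loss $0.
$363.8: outcomes coincide → loss $0.
$28.2: outcomes coincide → loss $0.
$171.8: truthful payoff $134.5, deviation payoff $0 → loss $134.5.
$67.8: outcomes coincide → loss $0.
$39.1: outcomes coincide → loss $0.
$181.7: truthful payoff $124.6, deviation payoff $0 → loss $124.6.
Total loss = $134.5 + $124.6 = $259.1.

$259.1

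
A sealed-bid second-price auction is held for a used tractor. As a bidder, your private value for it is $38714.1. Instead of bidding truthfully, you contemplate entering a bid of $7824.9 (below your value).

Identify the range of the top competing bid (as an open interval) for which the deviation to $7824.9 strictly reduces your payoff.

($7824.9, $38714.1)

If the competing bid is below $7824.9, both bids win at the same price — no difference.
If it is above $38714.1, both bids lose — no difference.
If it lies strictly between $7824.9 and $38714.1, bidding your value wins at a price below your value (positive payoff) while bidding $7824.9 loses (payoff 0).
So the deviation strictly hurts on the open interval ($7824.9, $38714.1).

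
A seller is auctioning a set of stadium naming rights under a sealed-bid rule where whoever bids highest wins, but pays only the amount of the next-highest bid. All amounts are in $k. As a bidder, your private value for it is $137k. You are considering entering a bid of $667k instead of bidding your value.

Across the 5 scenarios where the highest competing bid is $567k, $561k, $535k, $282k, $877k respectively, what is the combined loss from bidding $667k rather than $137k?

The deviation costs you only when the competing bid falls strictly between $137k and $667k; elsewhere both bids give the same outcome.
$567k: truthful payoff $0k, deviation payoff −$430k → loss $430k.
$561k: truthful payoff $0k, deviation payoff −$424k → loss $424k.
$535k: truthful payoff $0k, deviation payoff −$398k → loss $398k.
$282k: truthful payoff $0k, deviation payoff −$145k → loss $145k.
$877k: outcomes coincide → loss $0k.
Total loss = $430k + $424k + $398k + $145k = $1397k.
In a second-price auction your bid sets only whether you win, not what you pay, so bidding your true value is weakly dominant.

$1397k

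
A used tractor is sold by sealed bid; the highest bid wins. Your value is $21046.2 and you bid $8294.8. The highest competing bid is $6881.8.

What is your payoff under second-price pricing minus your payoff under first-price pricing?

$1413

You have the highest bid, so you win under either rule.
Second-price: pay $6881.8 → payoff $14164.4.
First-price: pay your own bid $8294.8 → payoff $12751.4.
Difference = $14164.4 − ($12751.4) = $1413.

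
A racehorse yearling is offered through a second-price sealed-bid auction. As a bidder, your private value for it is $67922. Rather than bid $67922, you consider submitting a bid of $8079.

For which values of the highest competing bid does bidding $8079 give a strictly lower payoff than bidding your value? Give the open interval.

If the competing bid is below $8079, both bids win at the same price — no difference.
If it is above $67922, both bids lose — no difference.
If it lies strictly between $8079 and $67922, bidding your value wins at a price below your value (positive payoff) while bidding $8079 loses (payoff 0).
So the deviation strictly hurts on the open interval ($8079, $67922).

($8079, $67922)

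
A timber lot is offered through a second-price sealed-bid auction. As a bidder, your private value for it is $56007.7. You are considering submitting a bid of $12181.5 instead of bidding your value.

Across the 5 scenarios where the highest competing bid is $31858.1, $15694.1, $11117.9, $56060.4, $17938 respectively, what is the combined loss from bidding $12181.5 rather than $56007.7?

The deviation costs you only when the competing bid falls strictly between $12181.5 and $56007.7; elsewhere both bids give the same outcome.
$31858.1: truthful payoff $24149.6, deviation payoff $0 → loss $24149.6.
$15694.1: truthful payoff $40313.6, deviation payoff $0 → loss $40313.6.
$11117.9: outcomes coincide → loss $0.
$56060.4: outcomes coincide → loss $0.
$17938: truthful payoff $38069.7, deviation payoff $0 → loss $38069.7.
Total loss = $24149.6 + $40313.6 + $38069.7 = $102532.9.

$102532.9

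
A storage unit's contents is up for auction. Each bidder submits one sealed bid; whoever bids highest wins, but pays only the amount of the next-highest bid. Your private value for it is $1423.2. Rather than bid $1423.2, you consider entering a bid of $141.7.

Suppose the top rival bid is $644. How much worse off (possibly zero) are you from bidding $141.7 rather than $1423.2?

$779.2

Bidding your value $1423.2: you win (since $1423.2 > $644) and pay $644. Payoff $779.2.
Bidding $141.7: you lose. Payoff $0.
The competing bid $644 lies between your shaded bid and your value, so underbidding forfeits an item you could have won at a profitable price.
Loss from deviating = $779.2 − ($0) = $779.2.
In a second-price auction your bid sets only whether you win, not what you pay, so bidding your true value is weakly dominant.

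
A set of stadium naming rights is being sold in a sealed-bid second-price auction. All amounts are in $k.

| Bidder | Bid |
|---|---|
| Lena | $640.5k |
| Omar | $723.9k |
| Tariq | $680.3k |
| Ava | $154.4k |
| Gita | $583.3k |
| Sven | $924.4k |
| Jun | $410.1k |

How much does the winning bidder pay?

$723.9k

Highest bid: Sven at $924.4k, so Sven wins.
Second-highest bid: Omar at $723.9k — that is the price the winner pays.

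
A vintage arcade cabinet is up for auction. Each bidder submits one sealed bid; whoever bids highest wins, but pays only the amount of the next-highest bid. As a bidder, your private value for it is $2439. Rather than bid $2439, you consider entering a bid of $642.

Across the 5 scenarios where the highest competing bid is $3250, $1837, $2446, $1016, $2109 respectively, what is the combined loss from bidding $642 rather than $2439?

$2355

The deviation costs you only when the competing bid falls strictly between $642 and $2439; elsewhere both bids give the same outcome.
$3250: outcomes coincide → loss $0.
$1837: truthful payoff $602, deviation payoff $0 → loss $602.
$2446: outcomes coincide → loss $0.
$1016: truthful payoff $1423, deviation payoff $0 → loss $1423.
$2109: truthful payoff $330, deviation payoff $0 → loss $330.
Total loss = $602 + $1423 + $330 = $2355.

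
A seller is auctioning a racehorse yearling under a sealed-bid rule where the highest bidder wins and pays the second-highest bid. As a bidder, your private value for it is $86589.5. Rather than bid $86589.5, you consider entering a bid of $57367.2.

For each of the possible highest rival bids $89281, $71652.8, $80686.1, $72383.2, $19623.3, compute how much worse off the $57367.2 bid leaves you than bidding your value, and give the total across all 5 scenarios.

The deviation costs you only when the competing bid falls strictly between $57367.2 and $86589.5; elsewhere both bids give the same outcome.
$89281: outcomes coincide → loss $0.
$71652.8: truthful payoff $14936.7, deviation payoff $0 → loss $14936.7.
$80686.1: truthful payoff $5903.4, deviation payoff $0 → loss $5903.4.
$72383.2: truthful payoff $14206.3, deviation payoff $0 → loss $14206.3.
$19623.3: outcomes coincide → loss $0.
Total loss = $14936.7 + $5903.4 + $14206.3 = $35046.4.
In a second-price auction your bid sets only whether you win, not what you pay, so bidding your true value is weakly dominant.

$35046.4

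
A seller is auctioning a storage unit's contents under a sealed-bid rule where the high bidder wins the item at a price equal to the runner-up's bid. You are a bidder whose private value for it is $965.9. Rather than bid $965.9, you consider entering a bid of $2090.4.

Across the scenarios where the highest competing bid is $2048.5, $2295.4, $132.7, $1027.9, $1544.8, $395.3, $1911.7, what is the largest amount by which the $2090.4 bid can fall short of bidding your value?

$2048.5: truthful gives $0, deviation gives −$1082.6 → loss $1082.6.
$2295.4: same outcome either way → loss $0.
$132.7: same outcome either way → loss $0.
$1027.9: truthful gives $0, deviation gives −$62 → loss $62.
$1544.8: truthful gives $0, deviation gives −$578.9 → loss $578.9.
$395.3: same outcome either way → loss $0.
$1911.7: truthful gives $0, deviation gives −$945.8 → loss $945.8.
Maximum loss: $1082.6.

$1082.6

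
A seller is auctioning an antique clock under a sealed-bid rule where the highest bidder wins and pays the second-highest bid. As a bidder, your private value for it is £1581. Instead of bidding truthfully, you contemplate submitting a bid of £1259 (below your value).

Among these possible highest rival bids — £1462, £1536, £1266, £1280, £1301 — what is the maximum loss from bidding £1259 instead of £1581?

£1462: truthful gives £119, deviation gives £0 → loss £119.
£1536: truthful gives £45, deviation gives £0 → loss £45.
£1266: truthful gives £315, deviation gives £0 → loss £315.
£1280: truthful gives £301, deviation gives £0 → loss £301.
£1301: truthful gives £280, deviation gives £0 → loss £280.
Maximum loss: £315.

£315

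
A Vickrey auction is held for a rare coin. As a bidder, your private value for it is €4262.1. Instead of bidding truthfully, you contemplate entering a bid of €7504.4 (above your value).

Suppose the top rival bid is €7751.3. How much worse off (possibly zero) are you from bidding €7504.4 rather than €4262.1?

€0

Bidding your value €4262.1: you lose (since €4262.1 < €7751.3). Payoff €0.
Bidding €7504.4: you lose. Payoff €0.
Difference = €0 − €0 = €0; both bids lead to the same outcome because the competing bid is above both your value and your alternative bid.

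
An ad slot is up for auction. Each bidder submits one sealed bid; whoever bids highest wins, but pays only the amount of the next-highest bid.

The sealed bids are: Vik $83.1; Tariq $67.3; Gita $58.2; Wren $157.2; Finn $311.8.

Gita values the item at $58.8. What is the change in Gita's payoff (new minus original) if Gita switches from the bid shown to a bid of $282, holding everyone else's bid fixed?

$0

The highest bid among the other bidders is $311.8; Gita's bid doesn't change that.
Original bid $58.2: Gita is not highest (top rival bid is $311.8); payoff $0.
Alternative bid $282: Gita is not highest (top rival bid is $311.8); payoff $0.
Change in payoff = $0 − ($0) = $0.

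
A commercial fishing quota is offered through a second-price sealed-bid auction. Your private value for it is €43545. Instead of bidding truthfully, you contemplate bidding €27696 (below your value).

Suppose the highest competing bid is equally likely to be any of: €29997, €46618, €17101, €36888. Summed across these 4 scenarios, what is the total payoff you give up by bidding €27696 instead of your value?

The deviation costs you only when the competing bid falls strictly between €27696 and €43545; elsewhere both bids give the same outcome.
€29997: truthful payoff €13548, deviation payoff €0 → loss €13548.
€46618: outcomes coincide → loss €0.
€17101: outcomes coincide → loss €0.
€36888: truthful payoff €6657, deviation payoff €0 → loss €6657.
Total loss = €13548 + €6657 = €20205.

€20205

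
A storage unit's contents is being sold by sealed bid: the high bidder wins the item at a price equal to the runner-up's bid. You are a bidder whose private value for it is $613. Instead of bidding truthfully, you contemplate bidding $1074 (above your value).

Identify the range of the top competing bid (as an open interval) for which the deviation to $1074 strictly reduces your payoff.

If the competing bid is below $613, both bids win at the same price — no difference.
If it is above $1074, both bids lose — no difference.
If it lies strictly between $613 and $1074, bidding your value loses (payoff 0) while bidding $1074 wins at a price above your value (payoff negative).
So the deviation strictly hurts on the open interval ($613, $1074).
Truthful bidding weakly dominates here: raising your bid can only win items priced above your value, and lowering it can only forfeit items priced below.

($613, $1074)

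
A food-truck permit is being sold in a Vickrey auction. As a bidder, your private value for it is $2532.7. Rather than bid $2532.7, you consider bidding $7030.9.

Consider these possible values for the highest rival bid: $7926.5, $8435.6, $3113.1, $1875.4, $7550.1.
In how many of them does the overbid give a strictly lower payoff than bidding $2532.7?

1

The deviation hurts exactly when the highest competing bid lies strictly between $2532.7 and $7030.9 — overbidding then wins at a price above your value.
$7926.5: above both → same outcome either way.
$8435.6: above both → same outcome either way.
$3113.1: inside the interval → strictly worse (loss $580.4).
$1875.4: below both → same outcome either way.
$7550.1: above both → same outcome either way.
Count: 1.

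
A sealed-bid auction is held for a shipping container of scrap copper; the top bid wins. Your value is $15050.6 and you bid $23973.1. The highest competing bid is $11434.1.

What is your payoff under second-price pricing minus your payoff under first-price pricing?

$12539

You have the highest bid, so you win under either rule.
Second-price: pay $11434.1 → payoff $3616.5.
First-price: pay your own bid $23973.1 → payoff −$8922.5.
Difference = $3616.5 − (−$8922.5) = $12539.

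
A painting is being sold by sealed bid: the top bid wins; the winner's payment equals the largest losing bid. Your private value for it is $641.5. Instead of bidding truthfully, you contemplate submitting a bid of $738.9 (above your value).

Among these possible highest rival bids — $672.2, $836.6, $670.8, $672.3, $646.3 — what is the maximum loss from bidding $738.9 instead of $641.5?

$30.8

$672.2: truthful gives $0, deviation gives −$30.7 → loss $30.7.
$836.6: same outcome either way → loss $0.
$670.8: truthful gives $0, deviation gives −$29.3 → loss $29.3.
$672.3: truthful gives $0, deviation gives −$30.8 → loss $30.8.
$646.3: truthful gives $0, deviation gives −$4.8 → loss $4.8.
Maximum loss: $30.8.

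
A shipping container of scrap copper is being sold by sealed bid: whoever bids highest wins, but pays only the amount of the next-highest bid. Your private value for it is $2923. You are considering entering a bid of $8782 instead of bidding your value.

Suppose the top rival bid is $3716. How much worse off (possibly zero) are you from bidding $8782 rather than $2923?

Bidding your value $2923: you lose (since $2923 < $3716). Payoff $0.
Bidding $8782: you win and pay $3716. Payoff $2923 − $3716 = −$793.
The competing bid $3716 lies between your value and your inflated bid, so overbidding wins an item priced above your value.
Loss from deviating = $0 − (−$793) = $793.
Truthful bidding weakly dominates here: raising your bid can only win items priced above your value, and lowering it can only forfeit items priced below.

$793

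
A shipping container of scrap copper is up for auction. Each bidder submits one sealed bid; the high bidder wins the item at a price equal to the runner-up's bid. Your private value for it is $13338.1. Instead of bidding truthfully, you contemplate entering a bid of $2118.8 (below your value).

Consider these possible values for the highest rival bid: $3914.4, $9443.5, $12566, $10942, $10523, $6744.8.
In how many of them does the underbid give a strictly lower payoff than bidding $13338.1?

The deviation hurts exactly when the highest competing bid lies strictly between $2118.8 and $13338.1 — underbidding then forfeits a profitable win.
$3914.4: inside the interval → strictly worse (loss $9423.7).
$9443.5: inside the interval → strictly worse (loss $3894.6).
$12566: inside the interval → strictly worse (loss $772.1).
$10942: inside the interval → strictly worse (loss $2396.1).
$10523: inside the interval → strictly worse (loss $2815.1).
$6744.8: inside the interval → strictly worse (loss $6593.3).
Count: 6.

6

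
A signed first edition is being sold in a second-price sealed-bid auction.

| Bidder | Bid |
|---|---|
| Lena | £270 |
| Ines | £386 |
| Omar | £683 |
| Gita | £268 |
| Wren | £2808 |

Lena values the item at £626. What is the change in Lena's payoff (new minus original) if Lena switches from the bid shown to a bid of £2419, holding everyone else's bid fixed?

£0

The highest bid among the other bidders is £2808; Lena's bid doesn't change that.
Original bid £270: Lena is not highest (top rival bid is £2808); payoff £0.
Alternative bid £2419: Lena is not highest (top rival bid is £2808); payoff £0.
Change in payoff = £0 − (£0) = £0.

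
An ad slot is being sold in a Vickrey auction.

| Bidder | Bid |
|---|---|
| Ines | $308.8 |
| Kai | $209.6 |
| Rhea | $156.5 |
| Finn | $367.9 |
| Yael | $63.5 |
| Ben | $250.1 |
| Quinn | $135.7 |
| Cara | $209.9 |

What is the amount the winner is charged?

Highest bid: Finn at $367.9, so Finn wins.
Second-highest bid: Ines at $308.8 — that is the price the winner pays.

$308.8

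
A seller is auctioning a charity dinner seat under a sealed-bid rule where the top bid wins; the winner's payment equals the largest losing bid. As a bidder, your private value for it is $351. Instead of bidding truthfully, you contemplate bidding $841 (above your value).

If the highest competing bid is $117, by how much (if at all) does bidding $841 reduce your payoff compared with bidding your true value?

Bidding your value $351: you win (since $351 > $117) and pay $117. Payoff $234.
Bidding $841: you win and pay $117. Payoff $351 − $117 = $234.
Difference = $234 − $234 = $0; both bids lead to the same outcome because the competing bid is below both your value and your alternative bid.
Because the price is fixed by the runner-up's bid, deviating from your value can only change a good outcome into a bad one — never the reverse.

$0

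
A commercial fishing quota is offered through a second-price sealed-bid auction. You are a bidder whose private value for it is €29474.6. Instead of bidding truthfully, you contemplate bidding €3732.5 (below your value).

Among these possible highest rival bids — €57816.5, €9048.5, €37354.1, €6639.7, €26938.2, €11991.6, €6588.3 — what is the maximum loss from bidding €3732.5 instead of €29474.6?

€22886.3

€57816.5: same outcome either way → loss €0.
€9048.5: truthful gives €20426.1, deviation gives €0 → loss €20426.1.
€37354.1: same outcome either way → loss €0.
€6639.7: truthful gives €22834.9, deviation gives €0 → loss €22834.9.
€26938.2: truthful gives €2536.4, deviation gives €0 → loss €2536.4.
€11991.6: truthful gives €17483, deviation gives €0 → loss €17483.
€6588.3: truthful gives €22886.3, deviation gives €0 → loss €22886.3.
Maximum loss: €22886.3.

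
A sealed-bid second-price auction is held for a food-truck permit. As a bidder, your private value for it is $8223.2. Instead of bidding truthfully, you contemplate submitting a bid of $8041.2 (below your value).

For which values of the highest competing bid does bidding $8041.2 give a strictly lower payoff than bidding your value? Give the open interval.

If the competing bid is below $8041.2, both bids win at the same price — no difference.
If it is above $8223.2, both bids lose — no difference.
If it lies strictly between $8041.2 and $8223.2, bidding your value wins at a price below your value (positive payoff) while bidding $8041.2 loses (payoff 0).
So the deviation strictly hurts on the open interval ($8041.2, $8223.2).
Because the price is fixed by the runner-up's bid, deviating from your value can only change a good outcome into a bad one — never the reverse.

($8041.2, $8223.2)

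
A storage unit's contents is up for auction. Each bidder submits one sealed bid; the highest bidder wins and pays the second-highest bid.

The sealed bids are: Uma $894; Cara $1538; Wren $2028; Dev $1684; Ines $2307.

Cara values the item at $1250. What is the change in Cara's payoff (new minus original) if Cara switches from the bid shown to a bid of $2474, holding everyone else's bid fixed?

The highest bid among the other bidders is $2307; Cara's bid doesn't change that.
Original bid $1538: Cara is not highest (top rival bid is $2307); payoff $0.
Alternative bid $2474: Cara is highest, pays the top rival bid $2307; payoff $1250 − $2307 = −$1057.
Change in payoff = −$1057 − ($0) = −$1057.

−$1057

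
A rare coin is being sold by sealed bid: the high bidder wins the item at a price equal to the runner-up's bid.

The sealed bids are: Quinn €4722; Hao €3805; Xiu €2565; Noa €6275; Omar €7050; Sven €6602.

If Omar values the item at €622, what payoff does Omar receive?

Highest bid: Omar at €7050, so Omar wins.
Second-highest bid: Sven at €6602 — that is the price the winner pays.
Omar's payoff = value − price = €622 − €6602 = −€5980.

−€5980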